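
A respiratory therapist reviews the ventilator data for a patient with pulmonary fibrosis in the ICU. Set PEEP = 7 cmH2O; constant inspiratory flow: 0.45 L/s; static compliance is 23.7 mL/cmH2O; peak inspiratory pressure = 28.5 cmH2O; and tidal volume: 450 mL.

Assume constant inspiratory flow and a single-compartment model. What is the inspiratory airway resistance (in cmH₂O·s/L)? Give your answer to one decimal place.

5.6

Equation of motion (constant flow): PIP = Vt/C + R·V̇ + PEEP.
R·V̇ = PIP − Vt/C − PEEP = 28.5 − 450/23.7 − 7 = 28.5 − 18.987 − 7 = 2.513 cmH2O.
R = 2.513 / 0.45 = 5.584 cmH2O·s/L.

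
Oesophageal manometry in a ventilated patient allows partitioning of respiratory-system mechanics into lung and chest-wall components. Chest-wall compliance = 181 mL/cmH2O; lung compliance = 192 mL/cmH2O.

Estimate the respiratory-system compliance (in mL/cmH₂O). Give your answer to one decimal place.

93.2

Lung and chest wall are elastances in series: 1/Crs = 1/CL + 1/Ccw.
1/Crs = 1/192 + 1/181 = 0.01073.
Crs = 93.197 mL/cmH2O.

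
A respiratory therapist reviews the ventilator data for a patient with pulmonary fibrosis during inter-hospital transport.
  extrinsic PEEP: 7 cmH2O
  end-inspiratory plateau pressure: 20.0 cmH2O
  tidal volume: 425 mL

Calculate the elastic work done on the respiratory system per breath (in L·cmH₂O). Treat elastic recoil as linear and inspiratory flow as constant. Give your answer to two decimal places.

2.76

Elastic work ≈ ½ × (Pplat − PEEP) × Vt = 0.5 × (20.0 − 7) × 0.425 L = 0.5 × 13.0 × 0.425 = 2.763 L·cmH2O.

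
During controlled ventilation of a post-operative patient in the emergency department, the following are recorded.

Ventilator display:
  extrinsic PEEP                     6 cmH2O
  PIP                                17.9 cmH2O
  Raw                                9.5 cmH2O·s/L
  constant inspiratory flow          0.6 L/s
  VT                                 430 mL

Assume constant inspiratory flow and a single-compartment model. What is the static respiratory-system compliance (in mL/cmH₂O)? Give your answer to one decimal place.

Equation of motion (constant flow): PIP = Vt/C + R·V̇ + PEEP.
Vt/C = PIP − R·V̇ − PEEP = 17.9 − 9.5×0.6 − 6 = 17.9 − 5.7 − 6 = 6.2 cmH2O.
C = Vt / 6.2 = 430 / 6.2 = 69.355 mL/cmH2O.

69.4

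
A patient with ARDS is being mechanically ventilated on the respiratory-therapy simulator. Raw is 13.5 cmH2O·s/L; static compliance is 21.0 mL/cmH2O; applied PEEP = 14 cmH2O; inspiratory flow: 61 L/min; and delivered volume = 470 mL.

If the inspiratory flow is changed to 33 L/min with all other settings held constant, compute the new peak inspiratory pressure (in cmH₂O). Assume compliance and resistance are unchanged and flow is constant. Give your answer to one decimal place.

Flow: 61 L/min ÷ 60 = 1.0167 L/s.
New flow: 33 L/min ÷ 60 = 0.55 L/s.
PIP = Vt/C + R·V̇ + PEEP (constant-flow equation of motion).
Only the resistive term changes: ΔPIP = R × ΔV̇ = 13.5 × (0.55 − 1.0167) = 13.5 × -0.4667 = -6.3 cmH2O.
Original PIP = 470/21.0 + 13.5×1.0167 + 14 = 50.106 cmH2O; new PIP = 50.106 + (-6.3) = 43.806 cmH2O.

43.8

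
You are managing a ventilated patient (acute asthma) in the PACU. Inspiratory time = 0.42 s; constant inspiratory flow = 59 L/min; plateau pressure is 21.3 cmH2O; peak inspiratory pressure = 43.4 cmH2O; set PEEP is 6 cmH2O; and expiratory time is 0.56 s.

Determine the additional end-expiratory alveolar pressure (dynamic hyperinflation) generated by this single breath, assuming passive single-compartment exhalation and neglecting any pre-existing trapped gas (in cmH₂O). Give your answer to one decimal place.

Flow: 59 L/min ÷ 60 = 0.9833 L/s.
Vt = flow × Ti = 0.9833 L/s × 0.42 s × 1000 mL/L = 412.99 mL.
R = (PIP − Pplat)/V̇ = (43.4 − 21.3) / 0.9833 = 22.1/0.9833 = 22.475 cmH2O·s/L.
C = Vt/(Pplat − PEEP) = 412.99 / (21.3 − 6) = 412.99/15.3 = 26.993 mL/cmH2O.
τ = R × C = 22.475 × 0.02699 L/cmH2O = 0.6066 s.
Fraction remaining = e^(−Te/τ) = e^(−0.56/0.6066) = 0.3973; trapped volume = 412.99 × 0.3973 = 164.08 mL.
Additional alveolar pressure from trapping ≈ V_trapped / C = 164.08 / 26.993 = 6.079 cmH2O.

6.1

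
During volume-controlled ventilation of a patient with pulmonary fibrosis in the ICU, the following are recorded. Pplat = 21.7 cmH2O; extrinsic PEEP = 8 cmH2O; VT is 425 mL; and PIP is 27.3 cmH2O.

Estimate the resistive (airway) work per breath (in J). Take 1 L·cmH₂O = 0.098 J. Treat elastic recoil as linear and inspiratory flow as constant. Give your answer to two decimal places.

0.23

With constant inspiratory flow the resistive pressure is constant at PIP − Pplat = 27.3 − 21.7 = 5.6 cmH2O, so resistive work = 5.6 × 0.425 = 2.38 L·cmH2O.
× 0.098 J/(L·cmH2O) → 0.2332 J.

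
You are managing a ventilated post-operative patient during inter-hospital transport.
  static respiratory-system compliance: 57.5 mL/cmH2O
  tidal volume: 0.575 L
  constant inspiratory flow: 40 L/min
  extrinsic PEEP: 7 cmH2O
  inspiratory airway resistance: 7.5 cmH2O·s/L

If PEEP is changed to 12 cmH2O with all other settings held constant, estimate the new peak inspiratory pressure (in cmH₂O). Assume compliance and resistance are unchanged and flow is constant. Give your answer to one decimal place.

27.0

Flow: 40 L/min ÷ 60 = 0.6667 L/s.
PIP = Vt/C + R·V̇ + PEEP (constant-flow equation of motion).
Only the baseline term changes: ΔPIP = ΔPEEP = 12 − 7 = 5.0 cmH2O.
Original PIP = 575/57.5 + 7.5×0.6667 + 7 = 22.0 cmH2O; new PIP = 22.0 + (5.0) = 27.0 cmH2O.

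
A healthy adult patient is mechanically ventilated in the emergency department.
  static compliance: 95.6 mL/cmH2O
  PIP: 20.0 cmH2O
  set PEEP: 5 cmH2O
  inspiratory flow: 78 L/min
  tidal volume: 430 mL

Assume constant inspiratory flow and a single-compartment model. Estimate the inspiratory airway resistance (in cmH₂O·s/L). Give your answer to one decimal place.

8.1

Flow: 78 L/min ÷ 60 = 1.3 L/s.
Equation of motion (constant flow): PIP = Vt/C + R·V̇ + PEEP.
R·V̇ = PIP − Vt/C − PEEP = 20.0 − 430/95.6 − 5 = 20.0 − 4.498 − 5 = 10.502 cmH2O.
R = 10.502 / 1.3 = 8.078 cmH2O·s/L.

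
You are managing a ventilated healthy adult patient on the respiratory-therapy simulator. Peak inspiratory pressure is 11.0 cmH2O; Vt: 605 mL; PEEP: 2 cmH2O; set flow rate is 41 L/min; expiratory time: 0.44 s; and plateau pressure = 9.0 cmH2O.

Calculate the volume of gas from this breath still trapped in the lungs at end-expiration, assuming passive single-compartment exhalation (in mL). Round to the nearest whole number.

Flow: 41 L/min ÷ 60 = 0.6833 L/s.
R = (PIP − Pplat)/V̇ = (11.0 − 9.0) / 0.6833 = 2.0/0.6833 = 2.927 cmH2O·s/L.
C = Vt/(Pplat − PEEP) = 605.0 / (9.0 − 2) = 605.0/7.0 = 86.429 mL/cmH2O.
τ = R × C = 2.927 × 0.08643 L/cmH2O = 0.253 s.
Fraction remaining = e^(−Te/τ) = e^(−0.44/0.253) = 0.1757.
Trapped volume = 605.0 × 0.1757 = 106.3 mL.

106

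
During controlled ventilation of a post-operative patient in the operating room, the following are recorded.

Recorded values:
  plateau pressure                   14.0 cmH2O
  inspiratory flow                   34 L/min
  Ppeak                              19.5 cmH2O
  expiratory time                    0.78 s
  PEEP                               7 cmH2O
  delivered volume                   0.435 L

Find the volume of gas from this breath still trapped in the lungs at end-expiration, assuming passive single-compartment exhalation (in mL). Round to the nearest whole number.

Flow: 34 L/min ÷ 60 = 0.5667 L/s.
R = (PIP − Pplat)/V̇ = (19.5 − 14.0) / 0.5667 = 5.5/0.5667 = 9.705 cmH2O·s/L.
C = Vt/(Pplat − PEEP) = 435.0 / (14.0 − 7) = 435.0/7.0 = 62.143 mL/cmH2O.
τ = R × C = 9.705 × 0.06214 L/cmH2O = 0.6031 s.
Fraction remaining = e^(−Te/τ) = e^(−0.78/0.6031) = 0.2744.
Trapped volume = 435.0 × 0.2744 = 119.36 mL.

119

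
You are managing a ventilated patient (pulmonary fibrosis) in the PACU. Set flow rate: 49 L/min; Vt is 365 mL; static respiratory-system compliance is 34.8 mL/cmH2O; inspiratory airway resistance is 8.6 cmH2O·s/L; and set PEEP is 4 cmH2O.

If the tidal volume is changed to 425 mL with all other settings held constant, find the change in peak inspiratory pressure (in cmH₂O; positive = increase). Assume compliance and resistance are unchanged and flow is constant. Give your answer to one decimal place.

PIP = Vt/C + R·V̇ + PEEP (constant-flow equation of motion).
Only the elastic term changes: ΔPIP = ΔVt / C = (425 − 365) / 34.8 = 1.724 cmH2O.

1.7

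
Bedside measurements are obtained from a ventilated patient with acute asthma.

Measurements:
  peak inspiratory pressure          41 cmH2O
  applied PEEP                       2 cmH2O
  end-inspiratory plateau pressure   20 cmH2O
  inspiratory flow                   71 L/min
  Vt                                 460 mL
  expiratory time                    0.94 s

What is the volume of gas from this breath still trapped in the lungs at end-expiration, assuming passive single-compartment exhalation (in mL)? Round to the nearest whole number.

Flow: 71 L/min ÷ 60 = 1.1833 L/s.
R = (PIP − Pplat)/V̇ = (41 − 20) / 1.1833 = 21.0/1.1833 = 17.747 cmH2O·s/L.
C = Vt/(Pplat − PEEP) = 460.0 / (20 − 2) = 460.0/18.0 = 25.556 mL/cmH2O.
τ = R × C = 17.747 × 0.02556 L/cmH2O = 0.4536 s.
Fraction remaining = e^(−Te/τ) = e^(−0.94/0.4536) = 0.1259.
Trapped volume = 460.0 × 0.1259 = 57.914 mL.

58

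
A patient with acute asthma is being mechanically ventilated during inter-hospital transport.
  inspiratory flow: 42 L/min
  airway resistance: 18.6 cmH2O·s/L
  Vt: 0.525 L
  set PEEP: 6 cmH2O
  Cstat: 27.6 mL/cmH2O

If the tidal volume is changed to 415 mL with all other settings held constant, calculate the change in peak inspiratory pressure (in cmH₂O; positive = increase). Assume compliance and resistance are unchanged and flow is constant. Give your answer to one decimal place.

PIP = Vt/C + R·V̇ + PEEP (constant-flow equation of motion).
Only the elastic term changes: ΔPIP = ΔVt / C = (415 − 525) / 27.6 = -3.986 cmH2O.

-4.0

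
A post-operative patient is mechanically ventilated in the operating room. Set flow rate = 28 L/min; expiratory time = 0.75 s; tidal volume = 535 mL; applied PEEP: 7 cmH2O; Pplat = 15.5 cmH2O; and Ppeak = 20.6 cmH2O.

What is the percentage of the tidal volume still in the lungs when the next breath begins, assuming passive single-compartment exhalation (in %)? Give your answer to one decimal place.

33.6

Flow: 28 L/min ÷ 60 = 0.4667 L/s.
R = (PIP − Pplat)/V̇ = (20.6 − 15.5) / 0.4667 = 5.1/0.4667 = 10.928 cmH2O·s/L.
C = Vt/(Pplat − PEEP) = 535.0 / (15.5 − 7) = 535.0/8.5 = 62.941 mL/cmH2O.
τ = R × C = 10.928 × 0.06294 L/cmH2O = 0.6878 s.
Fraction remaining at end-expiration = e^(−Te/τ) = e^(−0.75/0.6878) = 0.3361 → 33.61%.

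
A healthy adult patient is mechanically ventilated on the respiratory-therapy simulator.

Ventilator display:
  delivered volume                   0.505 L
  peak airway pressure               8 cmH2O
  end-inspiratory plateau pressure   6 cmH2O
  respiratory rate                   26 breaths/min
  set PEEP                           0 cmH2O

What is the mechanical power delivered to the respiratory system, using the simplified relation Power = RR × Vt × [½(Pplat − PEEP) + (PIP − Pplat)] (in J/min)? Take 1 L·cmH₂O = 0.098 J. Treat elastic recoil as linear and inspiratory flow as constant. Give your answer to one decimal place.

6.4

Per-breath work = Vt × [½(Pplat−PEEP) + (PIP−Pplat)] = 0.505 × [0.5×6.0 + 2.0] = 0.505 × 5.0 = 2.525 L·cmH2O.
Power = 26 × 2.525 = 65.65 L·cmH2O/min.
× 0.098 J/(L·cmH2O) → 6.434 J/min.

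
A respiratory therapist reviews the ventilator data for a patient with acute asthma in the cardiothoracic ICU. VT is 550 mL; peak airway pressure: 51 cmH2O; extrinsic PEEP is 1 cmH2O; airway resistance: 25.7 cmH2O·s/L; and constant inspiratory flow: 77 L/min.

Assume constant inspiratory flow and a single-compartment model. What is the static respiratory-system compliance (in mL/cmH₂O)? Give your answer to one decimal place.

32.3

Flow: 77 L/min ÷ 60 = 1.2833 L/s.
Equation of motion (constant flow): PIP = Vt/C + R·V̇ + PEEP.
Vt/C = PIP − R·V̇ − PEEP = 51 − 25.7×1.2833 − 1 = 51 − 32.981 − 1 = 17.019 cmH2O.
C = Vt / 17.019 = 550 / 17.019 = 32.317 mL/cmH2O.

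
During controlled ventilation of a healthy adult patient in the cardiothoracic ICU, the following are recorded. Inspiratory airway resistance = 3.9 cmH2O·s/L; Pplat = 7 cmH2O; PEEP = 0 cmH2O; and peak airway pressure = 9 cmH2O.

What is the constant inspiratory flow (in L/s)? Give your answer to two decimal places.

flow = (PIP − Pplat) / Raw = 2.0 / 3.9 = 0.5128 L/s.

0.51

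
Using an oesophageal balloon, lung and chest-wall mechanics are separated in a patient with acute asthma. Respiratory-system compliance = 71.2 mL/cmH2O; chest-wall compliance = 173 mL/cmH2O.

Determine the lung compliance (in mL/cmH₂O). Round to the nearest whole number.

121

1/CL = 1/Crs − 1/Ccw.
1/CL = 1/71.2 − 1/173 = 0.008265.
CL = 120.99 mL/cmH2O.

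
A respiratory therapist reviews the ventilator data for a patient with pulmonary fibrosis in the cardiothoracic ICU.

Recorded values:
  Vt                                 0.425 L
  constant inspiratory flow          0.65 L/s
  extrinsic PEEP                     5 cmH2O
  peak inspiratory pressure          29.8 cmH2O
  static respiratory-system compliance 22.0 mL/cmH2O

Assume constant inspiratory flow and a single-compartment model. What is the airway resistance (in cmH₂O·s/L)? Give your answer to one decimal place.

Equation of motion (constant flow): PIP = Vt/C + R·V̇ + PEEP.
R·V̇ = PIP − Vt/C − PEEP = 29.8 − 425/22.0 − 5 = 29.8 − 19.318 − 5 = 5.482 cmH2O.
R = 5.482 / 0.65 = 8.434 cmH2O·s/L.

8.4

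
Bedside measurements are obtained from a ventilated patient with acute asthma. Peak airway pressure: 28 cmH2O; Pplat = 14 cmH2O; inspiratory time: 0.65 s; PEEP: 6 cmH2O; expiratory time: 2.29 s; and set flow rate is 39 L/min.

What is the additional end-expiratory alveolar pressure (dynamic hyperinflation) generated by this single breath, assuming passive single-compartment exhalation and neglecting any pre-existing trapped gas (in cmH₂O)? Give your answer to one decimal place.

1.1

Flow: 39 L/min ÷ 60 = 0.65 L/s.
Vt = flow × Ti = 0.65 L/s × 0.65 s × 1000 mL/L = 422.5 mL.
R = (PIP − Pplat)/V̇ = (28 − 14) / 0.65 = 14.0/0.65 = 21.538 cmH2O·s/L.
C = Vt/(Pplat − PEEP) = 422.5 / (14 − 6) = 422.5/8.0 = 52.813 mL/cmH2O.
τ = R × C = 21.538 × 0.05281 L/cmH2O = 1.137 s.
Fraction remaining = e^(−Te/τ) = e^(−2.29/1.137) = 0.1334; trapped volume = 422.5 × 0.1334 = 56.362 mL.
Additional alveolar pressure from trapping ≈ V_trapped / C = 56.362 / 52.813 = 1.067 cmH2O.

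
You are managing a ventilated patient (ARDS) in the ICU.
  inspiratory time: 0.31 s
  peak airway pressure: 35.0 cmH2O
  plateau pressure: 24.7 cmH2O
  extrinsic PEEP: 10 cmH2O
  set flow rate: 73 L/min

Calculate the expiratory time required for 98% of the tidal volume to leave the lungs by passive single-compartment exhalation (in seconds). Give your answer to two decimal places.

0.85

Flow: 73 L/min ÷ 60 = 1.2167 L/s.
Vt = flow × Ti = 1.2167 L/s × 0.31 s × 1000 mL/L = 377.18 mL.
R = (PIP − Pplat)/V̇ = (35.0 − 24.7) / 1.2167 = 10.3/1.2167 = 8.466 cmH2O·s/L.
C = Vt/(Pplat − PEEP) = 377.18 / (24.7 − 10) = 377.18/14.7 = 25.659 mL/cmH2O.
τ = R × C = 8.466 × 0.02566 L/cmH2O = 0.2172 s.
t = −τ·ln(1 − 0.98) = −0.2172·ln(0.02) = 0.8497 s.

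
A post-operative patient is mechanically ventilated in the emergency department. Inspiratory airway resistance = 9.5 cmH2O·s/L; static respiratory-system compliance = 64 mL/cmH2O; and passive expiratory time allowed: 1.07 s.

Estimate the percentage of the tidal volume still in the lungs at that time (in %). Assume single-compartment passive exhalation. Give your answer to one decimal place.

τ = R × C = 9.5 × 64 mL/cmH2O = 9.5 × 0.064 L/cmH2O = 0.608 s.
Passive exhalation: V(t)/V₀ = e^(−t/τ) = e^(−1.07/0.608) = 0.1721.
Fraction remaining = 0.1721 → 17.21%.

17.2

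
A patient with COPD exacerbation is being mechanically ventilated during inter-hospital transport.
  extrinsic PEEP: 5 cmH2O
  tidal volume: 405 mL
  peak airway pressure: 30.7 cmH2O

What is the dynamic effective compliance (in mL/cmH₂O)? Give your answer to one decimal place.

15.8

Dynamic compliance = Vt / (PIP − PEEP) = 405 / (30.7 − 5) = 405 / 25.7 = 15.759 mL/cmH2O.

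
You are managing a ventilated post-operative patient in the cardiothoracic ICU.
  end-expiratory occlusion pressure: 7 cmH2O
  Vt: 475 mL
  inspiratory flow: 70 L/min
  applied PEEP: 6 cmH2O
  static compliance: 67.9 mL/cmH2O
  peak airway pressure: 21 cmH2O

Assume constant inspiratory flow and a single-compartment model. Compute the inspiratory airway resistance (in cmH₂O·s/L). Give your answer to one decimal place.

6.0

Flow: 70 L/min ÷ 60 = 1.1667 L/s.
Total PEEP = 7 cmH2O (set 6 + intrinsic 1); this is the baseline alveolar pressure.
Equation of motion (constant flow): PIP = Vt/C + R·V̇ + PEEP.
R·V̇ = PIP − Vt/C − PEEP = 21 − 475/67.9 − 7 = 21 − 6.996 − 7 = 7.004 cmH2O.
R = 7.004 / 1.1667 = 6.003 cmH2O·s/L.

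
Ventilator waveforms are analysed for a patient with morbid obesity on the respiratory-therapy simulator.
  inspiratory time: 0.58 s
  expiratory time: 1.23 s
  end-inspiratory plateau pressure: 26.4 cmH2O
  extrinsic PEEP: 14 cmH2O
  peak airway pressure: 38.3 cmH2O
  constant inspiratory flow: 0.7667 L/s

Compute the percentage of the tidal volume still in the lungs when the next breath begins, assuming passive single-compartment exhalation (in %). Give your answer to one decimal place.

Vt = flow × Ti = 0.7667 L/s × 0.58 s × 1000 mL/L = 444.69 mL.
R = (PIP − Pplat)/V̇ = (38.3 − 26.4) / 0.7667 = 11.9/0.7667 = 15.521 cmH2O·s/L.
C = Vt/(Pplat − PEEP) = 444.69 / (26.4 − 14) = 444.69/12.4 = 35.862 mL/cmH2O.
τ = R × C = 15.521 × 0.03586 L/cmH2O = 0.5566 s.
Fraction remaining at end-expiration = e^(−Te/τ) = e^(−1.23/0.5566) = 0.1097 → 10.97%.

11.0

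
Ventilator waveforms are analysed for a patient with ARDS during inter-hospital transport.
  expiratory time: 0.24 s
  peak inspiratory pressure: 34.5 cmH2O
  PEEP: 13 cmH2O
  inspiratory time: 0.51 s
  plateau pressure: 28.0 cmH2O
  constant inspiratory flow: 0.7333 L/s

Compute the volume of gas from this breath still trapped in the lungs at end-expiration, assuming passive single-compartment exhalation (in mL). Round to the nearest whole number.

126

Vt = flow × Ti = 0.7333 L/s × 0.51 s × 1000 mL/L = 373.98 mL.
R = (PIP − Pplat)/V̇ = (34.5 − 28.0) / 0.7333 = 6.5/0.7333 = 8.864 cmH2O·s/L.
C = Vt/(Pplat − PEEP) = 373.98 / (28.0 − 13) = 373.98/15.0 = 24.932 mL/cmH2O.
τ = R × C = 8.864 × 0.02493 L/cmH2O = 0.221 s.
Fraction remaining = e^(−Te/τ) = e^(−0.24/0.221) = 0.3376.
Trapped volume = 373.98 × 0.3376 = 126.26 mL.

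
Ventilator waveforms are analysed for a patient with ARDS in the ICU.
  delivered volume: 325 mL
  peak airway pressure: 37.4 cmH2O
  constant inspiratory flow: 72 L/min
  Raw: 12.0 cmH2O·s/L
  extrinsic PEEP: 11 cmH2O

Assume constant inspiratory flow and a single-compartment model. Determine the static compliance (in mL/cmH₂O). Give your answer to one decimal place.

27.1

Flow: 72 L/min ÷ 60 = 1.2 L/s.
Equation of motion (constant flow): PIP = Vt/C + R·V̇ + PEEP.
Vt/C = PIP − R·V̇ − PEEP = 37.4 − 12.0×1.2 − 11 = 37.4 − 14.4 − 11 = 12.0 cmH2O.
C = Vt / 12.0 = 325 / 12.0 = 27.083 mL/cmH2O.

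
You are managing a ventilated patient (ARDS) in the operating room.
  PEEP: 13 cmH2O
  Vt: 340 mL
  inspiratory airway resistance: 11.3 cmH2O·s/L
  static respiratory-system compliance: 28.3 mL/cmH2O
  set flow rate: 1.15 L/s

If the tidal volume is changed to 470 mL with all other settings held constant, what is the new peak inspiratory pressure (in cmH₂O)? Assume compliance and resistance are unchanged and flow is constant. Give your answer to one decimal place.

42.6

PIP = Vt/C + R·V̇ + PEEP (constant-flow equation of motion).
Only the elastic term changes: ΔPIP = ΔVt / C = (470 − 340) / 28.3 = 4.594 cmH2O.
Original PIP = 340/28.3 + 11.3×1.15 + 13 = 38.009 cmH2O; new PIP = 38.009 + (4.594) = 42.603 cmH2O.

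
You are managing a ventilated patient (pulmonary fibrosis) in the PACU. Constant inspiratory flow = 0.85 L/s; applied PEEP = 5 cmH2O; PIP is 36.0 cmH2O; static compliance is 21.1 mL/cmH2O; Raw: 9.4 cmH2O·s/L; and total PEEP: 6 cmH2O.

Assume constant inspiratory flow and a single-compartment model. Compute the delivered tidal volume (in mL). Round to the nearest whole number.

Total PEEP = 6 cmH2O (set 5 + intrinsic 1); this is the baseline alveolar pressure.
Equation of motion (constant flow): PIP = Vt/C + R·V̇ + PEEP.
Vt/C = PIP − R·V̇ − PEEP = 36.0 − 7.99 − 6 = 22.01 cmH2O.
Vt = C × 22.01 = 21.1 × 22.01 = 464.41 mL.

464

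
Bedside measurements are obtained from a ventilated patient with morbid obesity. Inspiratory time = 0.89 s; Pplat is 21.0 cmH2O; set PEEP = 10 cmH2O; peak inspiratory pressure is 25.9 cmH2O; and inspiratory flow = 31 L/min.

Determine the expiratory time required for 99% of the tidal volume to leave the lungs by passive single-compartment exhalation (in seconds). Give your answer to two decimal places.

1.83

Flow: 31 L/min ÷ 60 = 0.5167 L/s.
Vt = flow × Ti = 0.5167 L/s × 0.89 s × 1000 mL/L = 459.86 mL.
R = (PIP − Pplat)/V̇ = (25.9 − 21.0) / 0.5167 = 4.9/0.5167 = 9.483 cmH2O·s/L.
C = Vt/(Pplat − PEEP) = 459.86 / (21.0 − 10) = 459.86/11.0 = 41.805 mL/cmH2O.
τ = R × C = 9.483 × 0.04181 L/cmH2O = 0.3965 s.
t = −τ·ln(1 − 0.99) = −0.3965·ln(0.01) = 1.826 s.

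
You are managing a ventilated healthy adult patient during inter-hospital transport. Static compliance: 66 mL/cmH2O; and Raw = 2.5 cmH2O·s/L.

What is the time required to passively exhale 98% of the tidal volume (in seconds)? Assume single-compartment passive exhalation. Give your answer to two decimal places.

0.65

τ = R × C = 2.5 × 66 mL/cmH2O = 2.5 × 0.066 L/cmH2O = 0.165 s.
Exhaled fraction f = 1 − e^(−t/τ) → t = −τ·ln(1 − f) = −0.165·ln(0.02) = 0.6455 s.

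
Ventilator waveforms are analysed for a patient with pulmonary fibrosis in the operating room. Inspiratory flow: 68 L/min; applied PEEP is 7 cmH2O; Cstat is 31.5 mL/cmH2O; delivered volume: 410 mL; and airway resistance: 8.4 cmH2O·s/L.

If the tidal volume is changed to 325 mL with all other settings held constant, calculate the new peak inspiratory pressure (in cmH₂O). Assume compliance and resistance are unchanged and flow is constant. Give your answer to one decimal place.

26.8

Flow: 68 L/min ÷ 60 = 1.1333 L/s.
PIP = Vt/C + R·V̇ + PEEP (constant-flow equation of motion).
Only the elastic term changes: ΔPIP = ΔVt / C = (325 − 410) / 31.5 = -2.698 cmH2O.
Original PIP = 410/31.5 + 8.4×1.1333 + 7 = 29.536 cmH2O; new PIP = 29.536 + (-2.698) = 26.838 cmH2O.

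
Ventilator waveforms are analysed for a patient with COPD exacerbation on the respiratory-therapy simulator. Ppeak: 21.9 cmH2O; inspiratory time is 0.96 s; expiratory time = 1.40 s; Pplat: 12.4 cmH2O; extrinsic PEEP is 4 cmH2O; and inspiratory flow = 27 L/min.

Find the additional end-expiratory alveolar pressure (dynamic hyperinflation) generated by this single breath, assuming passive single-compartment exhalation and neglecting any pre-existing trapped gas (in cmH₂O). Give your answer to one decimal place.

Flow: 27 L/min ÷ 60 = 0.45 L/s.
Vt = flow × Ti = 0.45 L/s × 0.96 s × 1000 mL/L = 432.0 mL.
R = (PIP − Pplat)/V̇ = (21.9 − 12.4) / 0.45 = 9.5/0.45 = 21.111 cmH2O·s/L.
C = Vt/(Pplat − PEEP) = 432.0 / (12.4 − 4) = 432.0/8.4 = 51.429 mL/cmH2O.
τ = R × C = 21.111 × 0.05143 L/cmH2O = 1.086 s.
Fraction remaining = e^(−Te/τ) = e^(−1.40/1.086) = 0.2755; trapped volume = 432.0 × 0.2755 = 119.02 mL.
Additional alveolar pressure from trapping ≈ V_trapped / C = 119.02 / 51.429 = 2.314 cmH2O.

2.3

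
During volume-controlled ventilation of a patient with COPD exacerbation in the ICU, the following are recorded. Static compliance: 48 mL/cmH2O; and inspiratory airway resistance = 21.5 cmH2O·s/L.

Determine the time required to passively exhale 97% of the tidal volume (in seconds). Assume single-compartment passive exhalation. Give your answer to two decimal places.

τ = R × C = 21.5 × 48 mL/cmH2O = 21.5 × 0.048 L/cmH2O = 1.032 s.
Exhaled fraction f = 1 − e^(−t/τ) → t = −τ·ln(1 − f) = −1.032·ln(0.03) = 3.619 s.

3.62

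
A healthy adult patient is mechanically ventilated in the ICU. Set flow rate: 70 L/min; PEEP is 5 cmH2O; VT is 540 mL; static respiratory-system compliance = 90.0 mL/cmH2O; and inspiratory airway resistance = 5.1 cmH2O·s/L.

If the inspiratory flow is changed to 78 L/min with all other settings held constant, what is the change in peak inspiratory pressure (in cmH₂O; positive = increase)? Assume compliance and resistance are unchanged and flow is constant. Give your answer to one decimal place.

Flow: 70 L/min ÷ 60 = 1.1667 L/s.
New flow: 78 L/min ÷ 60 = 1.3 L/s.
PIP = Vt/C + R·V̇ + PEEP (constant-flow equation of motion).
Only the resistive term changes: ΔPIP = R × ΔV̇ = 5.1 × (1.3 − 1.1667) = 5.1 × 0.1333 = 0.6798 cmH2O.

0.7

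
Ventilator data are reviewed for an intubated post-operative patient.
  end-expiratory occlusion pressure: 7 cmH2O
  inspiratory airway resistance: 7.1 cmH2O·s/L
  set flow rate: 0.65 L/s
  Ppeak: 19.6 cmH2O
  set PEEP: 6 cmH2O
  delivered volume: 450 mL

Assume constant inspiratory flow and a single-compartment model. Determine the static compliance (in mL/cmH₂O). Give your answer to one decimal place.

Total PEEP = 7 cmH2O (set 6 + intrinsic 1); this is the baseline alveolar pressure.
Equation of motion (constant flow): PIP = Vt/C + R·V̇ + PEEP.
Vt/C = PIP − R·V̇ − PEEP = 19.6 − 7.1×0.65 − 7 = 19.6 − 4.615 − 7 = 7.985 cmH2O.
C = Vt / 7.985 = 450 / 7.985 = 56.356 mL/cmH2O.

56.4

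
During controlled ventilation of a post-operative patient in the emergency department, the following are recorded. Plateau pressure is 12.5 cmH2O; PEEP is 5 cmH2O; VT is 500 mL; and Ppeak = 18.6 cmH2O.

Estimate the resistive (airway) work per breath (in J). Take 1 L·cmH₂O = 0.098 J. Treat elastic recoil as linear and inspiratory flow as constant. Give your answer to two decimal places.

0.30

With constant inspiratory flow the resistive pressure is constant at PIP − Pplat = 18.6 − 12.5 = 6.1 cmH2O, so resistive work = 6.1 × 0.500 = 3.05 L·cmH2O.
× 0.098 J/(L·cmH2O) → 0.2989 J.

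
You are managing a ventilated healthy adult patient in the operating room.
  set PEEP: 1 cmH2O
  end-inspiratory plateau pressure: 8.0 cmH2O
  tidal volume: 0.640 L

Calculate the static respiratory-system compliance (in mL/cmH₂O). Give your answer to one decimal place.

91.4

Cstat = Vt / (Pplat − PEEP) = 640 / (8.0 − 1) = 640 / 7.0 = 91.429 mL/cmH2O.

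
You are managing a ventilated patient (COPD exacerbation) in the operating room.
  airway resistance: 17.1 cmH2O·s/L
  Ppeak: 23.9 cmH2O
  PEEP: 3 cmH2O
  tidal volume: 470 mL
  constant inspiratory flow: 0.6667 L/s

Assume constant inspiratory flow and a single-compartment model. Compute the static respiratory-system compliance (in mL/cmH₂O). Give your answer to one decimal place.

Equation of motion (constant flow): PIP = Vt/C + R·V̇ + PEEP.
Vt/C = PIP − R·V̇ − PEEP = 23.9 − 17.1×0.6667 − 3 = 23.9 − 11.401 − 3 = 9.499 cmH2O.
C = Vt / 9.499 = 470 / 9.499 = 49.479 mL/cmH2O.

49.5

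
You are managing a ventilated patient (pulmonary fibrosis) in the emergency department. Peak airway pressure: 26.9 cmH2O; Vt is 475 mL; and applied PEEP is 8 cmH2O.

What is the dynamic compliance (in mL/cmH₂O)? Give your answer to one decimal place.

25.1

Dynamic compliance = Vt / (PIP − PEEP) = 475 / (26.9 − 8) = 475 / 18.9 = 25.132 mL/cmH2O.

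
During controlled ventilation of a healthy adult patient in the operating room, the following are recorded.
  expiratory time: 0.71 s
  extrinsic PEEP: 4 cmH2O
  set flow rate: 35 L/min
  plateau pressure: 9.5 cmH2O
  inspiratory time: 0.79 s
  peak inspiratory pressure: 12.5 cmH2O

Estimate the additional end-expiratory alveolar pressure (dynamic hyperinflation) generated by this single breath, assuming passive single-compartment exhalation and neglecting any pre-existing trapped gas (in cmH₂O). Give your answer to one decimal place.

Flow: 35 L/min ÷ 60 = 0.5833 L/s.
Vt = flow × Ti = 0.5833 L/s × 0.79 s × 1000 mL/L = 460.81 mL.
R = (PIP − Pplat)/V̇ = (12.5 − 9.5) / 0.5833 = 3.0/0.5833 = 5.143 cmH2O·s/L.
C = Vt/(Pplat − PEEP) = 460.81 / (9.5 − 4) = 460.81/5.5 = 83.784 mL/cmH2O.
τ = R × C = 5.143 × 0.08378 L/cmH2O = 0.4309 s.
Fraction remaining = e^(−Te/τ) = e^(−0.71/0.4309) = 0.1925; trapped volume = 460.81 × 0.1925 = 88.706 mL.
Additional alveolar pressure from trapping ≈ V_trapped / C = 88.706 / 83.784 = 1.059 cmH2O.

1.1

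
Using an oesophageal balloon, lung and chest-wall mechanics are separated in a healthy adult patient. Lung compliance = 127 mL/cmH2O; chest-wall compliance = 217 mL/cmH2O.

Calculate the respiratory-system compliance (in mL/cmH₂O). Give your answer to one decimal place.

Lung and chest wall are elastances in series: 1/Crs = 1/CL + 1/Ccw.
1/Crs = 1/127 + 1/217 = 0.01248.
Crs = 80.128 mL/cmH2O.

80.1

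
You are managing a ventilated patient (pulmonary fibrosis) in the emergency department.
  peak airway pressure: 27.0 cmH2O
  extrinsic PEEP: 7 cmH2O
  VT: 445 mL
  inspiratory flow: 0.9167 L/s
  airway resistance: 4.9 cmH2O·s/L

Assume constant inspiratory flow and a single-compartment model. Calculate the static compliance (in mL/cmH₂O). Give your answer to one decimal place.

28.7

Equation of motion (constant flow): PIP = Vt/C + R·V̇ + PEEP.
Vt/C = PIP − R·V̇ − PEEP = 27.0 − 4.9×0.9167 − 7 = 27.0 − 4.492 − 7 = 15.508 cmH2O.
C = Vt / 15.508 = 445 / 15.508 = 28.695 mL/cmH2O.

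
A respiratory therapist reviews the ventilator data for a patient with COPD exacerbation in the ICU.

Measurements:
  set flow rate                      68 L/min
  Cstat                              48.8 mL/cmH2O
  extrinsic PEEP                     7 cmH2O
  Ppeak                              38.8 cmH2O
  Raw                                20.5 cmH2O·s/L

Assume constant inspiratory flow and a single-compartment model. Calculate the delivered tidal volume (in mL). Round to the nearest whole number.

418

Flow: 68 L/min ÷ 60 = 1.1333 L/s.
Equation of motion (constant flow): PIP = Vt/C + R·V̇ + PEEP.
Vt/C = PIP − R·V̇ − PEEP = 38.8 − 23.233 − 7 = 8.567 cmH2O.
Vt = C × 8.567 = 48.8 × 8.567 = 418.07 mL.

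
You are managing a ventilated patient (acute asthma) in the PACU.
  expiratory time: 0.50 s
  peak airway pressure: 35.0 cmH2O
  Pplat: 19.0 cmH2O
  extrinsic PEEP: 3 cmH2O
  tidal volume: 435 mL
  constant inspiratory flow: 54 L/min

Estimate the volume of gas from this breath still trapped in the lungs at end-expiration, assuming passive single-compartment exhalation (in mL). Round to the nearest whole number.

155

Flow: 54 L/min ÷ 60 = 0.9 L/s.
R = (PIP − Pplat)/V̇ = (35.0 − 19.0) / 0.9 = 16.0/0.9 = 17.778 cmH2O·s/L.
C = Vt/(Pplat − PEEP) = 435.0 / (19.0 − 3) = 435.0/16.0 = 27.188 mL/cmH2O.
τ = R × C = 17.778 × 0.02719 L/cmH2O = 0.4834 s.
Fraction remaining = e^(−Te/τ) = e^(−0.50/0.4834) = 0.3555.
Trapped volume = 435.0 × 0.3555 = 154.64 mL.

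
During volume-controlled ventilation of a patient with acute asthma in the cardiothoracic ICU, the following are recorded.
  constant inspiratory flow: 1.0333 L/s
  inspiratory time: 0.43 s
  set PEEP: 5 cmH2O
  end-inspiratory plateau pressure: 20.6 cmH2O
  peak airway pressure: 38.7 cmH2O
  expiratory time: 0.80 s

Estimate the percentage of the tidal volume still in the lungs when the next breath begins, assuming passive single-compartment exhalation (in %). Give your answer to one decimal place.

20.1

Vt = flow × Ti = 1.0333 L/s × 0.43 s × 1000 mL/L = 444.32 mL.
R = (PIP − Pplat)/V̇ = (38.7 − 20.6) / 1.0333 = 18.1/1.0333 = 17.517 cmH2O·s/L.
C = Vt/(Pplat − PEEP) = 444.32 / (20.6 − 5) = 444.32/15.6 = 28.482 mL/cmH2O.
τ = R × C = 17.517 × 0.02848 L/cmH2O = 0.4989 s.
Fraction remaining at end-expiration = e^(−Te/τ) = e^(−0.80/0.4989) = 0.2012 → 20.12%.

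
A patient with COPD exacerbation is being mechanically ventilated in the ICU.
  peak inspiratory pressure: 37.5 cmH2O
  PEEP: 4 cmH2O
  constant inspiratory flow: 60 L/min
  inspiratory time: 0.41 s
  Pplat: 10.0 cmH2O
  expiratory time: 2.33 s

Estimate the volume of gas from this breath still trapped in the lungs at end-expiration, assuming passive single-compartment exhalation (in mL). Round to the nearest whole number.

Flow: 60 L/min ÷ 60 = 1 L/s.
Vt = flow × Ti = 1 L/s × 0.41 s × 1000 mL/L = 410.0 mL.
R = (PIP − Pplat)/V̇ = (37.5 − 10.0) / 1 = 27.5/1 = 27.5 cmH2O·s/L.
C = Vt/(Pplat − PEEP) = 410.0 / (10.0 − 4) = 410.0/6.0 = 68.333 mL/cmH2O.
τ = R × C = 27.5 × 0.06833 L/cmH2O = 1.879 s.
Fraction remaining = e^(−Te/τ) = e^(−2.33/1.879) = 0.2894.
Trapped volume = 410.0 × 0.2894 = 118.65 mL.

119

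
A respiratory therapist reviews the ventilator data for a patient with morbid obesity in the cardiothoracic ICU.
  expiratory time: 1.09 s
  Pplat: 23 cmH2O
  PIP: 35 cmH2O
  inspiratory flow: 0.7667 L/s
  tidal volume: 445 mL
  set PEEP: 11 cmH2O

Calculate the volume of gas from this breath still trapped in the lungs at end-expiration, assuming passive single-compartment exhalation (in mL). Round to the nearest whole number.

R = (PIP − Pplat)/V̇ = (35 − 23) / 0.7667 = 12.0/0.7667 = 15.651 cmH2O·s/L.
C = Vt/(Pplat − PEEP) = 445.0 / (23 − 11) = 445.0/12.0 = 37.083 mL/cmH2O.
τ = R × C = 15.651 × 0.03708 L/cmH2O = 0.5803 s.
Fraction remaining = e^(−Te/τ) = e^(−1.09/0.5803) = 0.1528.
Trapped volume = 445.0 × 0.1528 = 67.996 mL.

68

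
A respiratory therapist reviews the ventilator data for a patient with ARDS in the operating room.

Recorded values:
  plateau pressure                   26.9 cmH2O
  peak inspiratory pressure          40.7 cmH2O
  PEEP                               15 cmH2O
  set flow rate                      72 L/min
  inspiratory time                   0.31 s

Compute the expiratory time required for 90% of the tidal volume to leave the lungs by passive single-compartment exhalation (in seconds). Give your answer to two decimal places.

0.83

Flow: 72 L/min ÷ 60 = 1.2 L/s.
Vt = flow × Ti = 1.2 L/s × 0.31 s × 1000 mL/L = 372.0 mL.
R = (PIP − Pplat)/V̇ = (40.7 − 26.9) / 1.2 = 13.8/1.2 = 11.5 cmH2O·s/L.
C = Vt/(Pplat − PEEP) = 372.0 / (26.9 − 15) = 372.0/11.9 = 31.261 mL/cmH2O.
τ = R × C = 11.5 × 0.03126 L/cmH2O = 0.3595 s.
t = −τ·ln(1 − 0.90) = −0.3595·ln(0.1) = 0.8278 s.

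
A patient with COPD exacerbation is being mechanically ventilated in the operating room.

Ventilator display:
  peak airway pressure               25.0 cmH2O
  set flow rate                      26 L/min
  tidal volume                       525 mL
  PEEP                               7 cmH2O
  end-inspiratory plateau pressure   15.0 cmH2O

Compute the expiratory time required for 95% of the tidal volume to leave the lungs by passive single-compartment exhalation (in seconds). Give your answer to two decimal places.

Flow: 26 L/min ÷ 60 = 0.4333 L/s.
R = (PIP − Pplat)/V̇ = (25.0 − 15.0) / 0.4333 = 10.0/0.4333 = 23.079 cmH2O·s/L.
C = Vt/(Pplat − PEEP) = 525.0 / (15.0 − 7) = 525.0/8.0 = 65.625 mL/cmH2O.
τ = R × C = 23.079 × 0.06563 L/cmH2O = 1.515 s.
t = −τ·ln(1 − 0.95) = −1.515·ln(0.05) = 4.539 s.

4.54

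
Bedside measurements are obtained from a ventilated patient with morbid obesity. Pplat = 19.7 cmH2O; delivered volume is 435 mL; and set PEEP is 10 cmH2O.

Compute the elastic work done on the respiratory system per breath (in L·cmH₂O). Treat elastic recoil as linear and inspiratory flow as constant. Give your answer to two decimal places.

Elastic work ≈ ½ × (Pplat − PEEP) × Vt = 0.5 × (19.7 − 10) × 0.435 L = 0.5 × 9.7 × 0.435 = 2.11 L·cmH2O.

2.11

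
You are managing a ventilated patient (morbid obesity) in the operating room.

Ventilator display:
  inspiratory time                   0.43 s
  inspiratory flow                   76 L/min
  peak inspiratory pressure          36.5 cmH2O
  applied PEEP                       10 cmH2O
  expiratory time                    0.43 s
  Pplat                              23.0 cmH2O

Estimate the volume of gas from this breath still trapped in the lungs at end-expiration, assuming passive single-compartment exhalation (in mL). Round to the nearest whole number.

Flow: 76 L/min ÷ 60 = 1.2667 L/s.
Vt = flow × Ti = 1.2667 L/s × 0.43 s × 1000 mL/L = 544.68 mL.
R = (PIP − Pplat)/V̇ = (36.5 − 23.0) / 1.2667 = 13.5/1.2667 = 10.658 cmH2O·s/L.
C = Vt/(Pplat − PEEP) = 544.68 / (23.0 − 10) = 544.68/13.0 = 41.898 mL/cmH2O.
τ = R × C = 10.658 × 0.0419 L/cmH2O = 0.4466 s.
Fraction remaining = e^(−Te/τ) = e^(−0.43/0.4466) = 0.3818.
Trapped volume = 544.68 × 0.3818 = 207.96 mL.

208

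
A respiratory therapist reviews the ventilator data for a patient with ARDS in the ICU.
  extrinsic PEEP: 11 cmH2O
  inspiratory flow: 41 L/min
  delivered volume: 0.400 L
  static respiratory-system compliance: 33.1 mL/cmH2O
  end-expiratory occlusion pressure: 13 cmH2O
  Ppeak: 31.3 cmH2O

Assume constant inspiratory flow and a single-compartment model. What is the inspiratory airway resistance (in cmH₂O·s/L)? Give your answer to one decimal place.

Flow: 41 L/min ÷ 60 = 0.6833 L/s.
Total PEEP = 13 cmH2O (set 11 + intrinsic 2); this is the baseline alveolar pressure.
Equation of motion (constant flow): PIP = Vt/C + R·V̇ + PEEP.
R·V̇ = PIP − Vt/C − PEEP = 31.3 − 400/33.1 − 13 = 31.3 − 12.085 − 13 = 6.215 cmH2O.
R = 6.215 / 0.6833 = 9.096 cmH2O·s/L.

9.1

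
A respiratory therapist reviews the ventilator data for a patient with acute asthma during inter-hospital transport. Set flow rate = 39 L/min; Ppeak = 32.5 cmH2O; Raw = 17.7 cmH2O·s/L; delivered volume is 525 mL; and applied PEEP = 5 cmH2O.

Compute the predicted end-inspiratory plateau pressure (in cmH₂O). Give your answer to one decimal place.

Flow: 39 L/min ÷ 60 = 0.65 L/s.
Pplat = PIP − Raw × flow = 32.5 − 17.7 × 0.65 = 32.5 − 11.505 = 20.995 cmH2O.

21.0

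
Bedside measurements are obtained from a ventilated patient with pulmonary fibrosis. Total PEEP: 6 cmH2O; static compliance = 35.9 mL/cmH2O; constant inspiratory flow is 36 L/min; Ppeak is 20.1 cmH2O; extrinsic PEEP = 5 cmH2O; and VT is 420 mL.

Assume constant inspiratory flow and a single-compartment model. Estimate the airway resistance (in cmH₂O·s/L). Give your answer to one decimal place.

4.0

Flow: 36 L/min ÷ 60 = 0.6 L/s.
Total PEEP = 6 cmH2O (set 5 + intrinsic 1); this is the baseline alveolar pressure.
Equation of motion (constant flow): PIP = Vt/C + R·V̇ + PEEP.
R·V̇ = PIP − Vt/C − PEEP = 20.1 − 420/35.9 − 6 = 20.1 − 11.699 − 6 = 2.401 cmH2O.
R = 2.401 / 0.6 = 4.002 cmH2O·s/L.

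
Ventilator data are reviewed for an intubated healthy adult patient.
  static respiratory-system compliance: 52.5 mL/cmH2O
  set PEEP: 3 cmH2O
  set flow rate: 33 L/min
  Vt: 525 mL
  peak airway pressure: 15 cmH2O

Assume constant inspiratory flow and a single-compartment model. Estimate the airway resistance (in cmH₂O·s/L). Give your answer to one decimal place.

3.6

Flow: 33 L/min ÷ 60 = 0.55 L/s.
Equation of motion (constant flow): PIP = Vt/C + R·V̇ + PEEP.
R·V̇ = PIP − Vt/C − PEEP = 15 − 525/52.5 − 3 = 15 − 10.0 − 3 = 2.0 cmH2O.
R = 2.0 / 0.55 = 3.636 cmH2O·s/L.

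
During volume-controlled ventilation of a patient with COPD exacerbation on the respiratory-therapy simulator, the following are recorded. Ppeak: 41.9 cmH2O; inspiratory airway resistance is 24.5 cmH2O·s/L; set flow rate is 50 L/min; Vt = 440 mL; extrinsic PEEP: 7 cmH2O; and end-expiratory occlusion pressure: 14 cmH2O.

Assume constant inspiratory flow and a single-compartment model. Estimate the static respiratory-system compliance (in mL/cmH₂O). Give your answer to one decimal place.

58.8

Flow: 50 L/min ÷ 60 = 0.8333 L/s.
Total PEEP = 14 cmH2O (set 7 + intrinsic 7); this is the baseline alveolar pressure.
Equation of motion (constant flow): PIP = Vt/C + R·V̇ + PEEP.
Vt/C = PIP − R·V̇ − PEEP = 41.9 − 24.5×0.8333 − 14 = 41.9 − 20.416 − 14 = 7.484 cmH2O.
C = Vt / 7.484 = 440 / 7.484 = 58.792 mL/cmH2O.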